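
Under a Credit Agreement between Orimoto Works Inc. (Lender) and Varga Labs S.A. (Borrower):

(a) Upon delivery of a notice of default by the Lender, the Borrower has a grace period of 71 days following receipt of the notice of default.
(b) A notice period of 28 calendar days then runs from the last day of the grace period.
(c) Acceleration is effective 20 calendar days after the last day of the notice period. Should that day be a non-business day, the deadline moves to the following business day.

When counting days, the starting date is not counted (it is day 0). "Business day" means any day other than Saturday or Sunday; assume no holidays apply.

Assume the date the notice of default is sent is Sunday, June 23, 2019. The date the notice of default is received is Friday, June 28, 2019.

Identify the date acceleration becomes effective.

The last day of the grace period: 71 calendar days after June 28, 2019 is September 7, 2019.
The last day of the notice period: September 7, 2019 + 28 days = October 5, 2019.
The date acceleration becomes effective: 20 calendar days after October 5, 2019 is October 25, 2019. October 25, 2019 is a Friday, so no roll-forward applies.

October 25, 2019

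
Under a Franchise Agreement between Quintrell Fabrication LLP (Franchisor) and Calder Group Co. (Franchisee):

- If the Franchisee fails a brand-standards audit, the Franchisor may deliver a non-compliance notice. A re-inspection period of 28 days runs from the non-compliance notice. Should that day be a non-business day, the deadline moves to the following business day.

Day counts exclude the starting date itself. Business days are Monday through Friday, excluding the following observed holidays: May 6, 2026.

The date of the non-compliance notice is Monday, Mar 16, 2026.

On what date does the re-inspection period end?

The last day of the re-inspection period: Mar 16, 2026 + 28 days = Apr 13, 2026. Apr 13, 2026 is a Monday and is not a listed holiday, so no roll-forward applies.

Apr 13, 2026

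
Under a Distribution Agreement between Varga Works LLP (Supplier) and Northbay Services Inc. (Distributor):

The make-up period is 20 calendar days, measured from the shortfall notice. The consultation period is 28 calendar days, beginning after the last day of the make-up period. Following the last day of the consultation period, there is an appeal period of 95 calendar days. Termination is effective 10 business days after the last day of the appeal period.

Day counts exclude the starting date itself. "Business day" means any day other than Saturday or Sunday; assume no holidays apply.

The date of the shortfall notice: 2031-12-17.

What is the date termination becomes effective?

2032-05-21

The last day of the make-up period: 2031-12-17 + 20 days = 2032-01-06.
The last day of the consultation period: 2032-01-06 + 28 days = 2032-02-03.
The last day of the appeal period: 95 calendar days after 2032-02-03 is 2032-05-08.
The date termination becomes effective: counting 10 business days from Saturday, 2032-05-08 (May 10, May 11, May 12, May 13, May 14, May 17, May 18, May 19, May 20, May 21, skipping weekends) reaches Friday, 2032-05-21.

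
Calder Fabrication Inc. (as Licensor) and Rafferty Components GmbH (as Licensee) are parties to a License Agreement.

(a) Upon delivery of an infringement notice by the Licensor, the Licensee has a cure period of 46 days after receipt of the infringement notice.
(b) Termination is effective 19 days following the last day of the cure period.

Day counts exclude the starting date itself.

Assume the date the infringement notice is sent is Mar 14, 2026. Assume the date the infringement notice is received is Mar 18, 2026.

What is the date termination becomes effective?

Adding 46 calendar days to Mar 18, 2026 gives May 3, 2026, which is the last day of the cure period.
The date termination becomes effective: May 3, 2026 + 19 days = May 22, 2026.

May 22, 2026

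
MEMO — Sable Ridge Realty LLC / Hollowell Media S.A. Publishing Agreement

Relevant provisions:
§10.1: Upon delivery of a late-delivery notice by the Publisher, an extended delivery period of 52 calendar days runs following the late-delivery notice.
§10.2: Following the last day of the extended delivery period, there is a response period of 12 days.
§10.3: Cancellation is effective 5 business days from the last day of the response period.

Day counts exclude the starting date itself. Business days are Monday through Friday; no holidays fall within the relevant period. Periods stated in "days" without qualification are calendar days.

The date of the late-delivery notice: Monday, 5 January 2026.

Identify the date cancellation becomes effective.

17 March 2026

Adding 52 calendar days to 5 January 2026 gives 26 February 2026, which is the last day of the extended delivery period.
The last day of the response period: 26 February 2026 + 12 days = 10 March 2026.
From Tuesday, 10 March 2026, 5 business days (Mar 11, Mar 12, Mar 13, Mar 16, Mar 17, skipping weekends) brings us to Tuesday, 17 March 2026, which is the date cancellation becomes effective.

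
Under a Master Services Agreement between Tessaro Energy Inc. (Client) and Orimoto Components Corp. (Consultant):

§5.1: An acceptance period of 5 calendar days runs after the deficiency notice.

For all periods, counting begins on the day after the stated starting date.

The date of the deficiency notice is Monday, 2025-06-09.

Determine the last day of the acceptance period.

Adding 5 calendar days to 2025-06-09 gives 2025-06-14, which is the last day of the acceptance period.

2025-06-14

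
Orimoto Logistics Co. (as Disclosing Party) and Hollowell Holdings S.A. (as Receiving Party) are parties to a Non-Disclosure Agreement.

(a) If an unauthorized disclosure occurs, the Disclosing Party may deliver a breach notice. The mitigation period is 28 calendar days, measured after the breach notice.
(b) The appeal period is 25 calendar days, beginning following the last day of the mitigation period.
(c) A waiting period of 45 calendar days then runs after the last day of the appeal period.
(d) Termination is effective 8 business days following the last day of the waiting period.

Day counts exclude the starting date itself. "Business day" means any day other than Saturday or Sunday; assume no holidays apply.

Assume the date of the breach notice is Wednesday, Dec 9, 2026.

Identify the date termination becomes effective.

The last day of the mitigation period: 28 calendar days after Dec 9, 2026 is Jan 6, 2027.
The last day of the appeal period: Jan 6, 2027 + 25 days = Jan 31, 2027.
The last day of the waiting period: 45 calendar days after Jan 31, 2027 is Mar 17, 2027.
From Wednesday, Mar 17, 2027, 8 business days (Mar 18, Mar 19, Mar 22, Mar 23, Mar 24, Mar 25, Mar 26, Mar 29, skipping weekends) brings us to Monday, Mar 29, 2027, which is the date termination becomes effective.

Mar 29, 2027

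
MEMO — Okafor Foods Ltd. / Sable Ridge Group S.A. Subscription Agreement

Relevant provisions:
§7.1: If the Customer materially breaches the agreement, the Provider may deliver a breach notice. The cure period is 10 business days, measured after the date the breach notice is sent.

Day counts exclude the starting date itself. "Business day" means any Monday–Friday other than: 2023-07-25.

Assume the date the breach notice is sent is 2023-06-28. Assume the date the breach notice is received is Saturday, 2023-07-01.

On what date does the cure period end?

2023-07-12

The last day of the cure period: counting 10 business days from Wednesday, 2023-06-28 (Jun 29, Jun 30, Jul 3, Jul 4, Jul 5, Jul 6, Jul 7, Jul 10, Jul 11, Jul 12, skipping weekends) reaches Wednesday, 2023-07-12.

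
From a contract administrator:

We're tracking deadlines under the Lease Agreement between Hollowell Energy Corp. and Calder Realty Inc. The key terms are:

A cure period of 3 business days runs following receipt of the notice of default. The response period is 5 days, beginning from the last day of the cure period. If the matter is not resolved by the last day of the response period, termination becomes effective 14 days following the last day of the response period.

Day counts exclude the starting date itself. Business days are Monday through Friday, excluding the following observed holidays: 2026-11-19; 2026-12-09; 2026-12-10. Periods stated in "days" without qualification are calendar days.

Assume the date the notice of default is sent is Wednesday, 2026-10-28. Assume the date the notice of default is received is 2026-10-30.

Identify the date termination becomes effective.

The last day of the cure period: counting 3 business days from Friday, 2026-10-30 (Nov 2, Nov 3, Nov 4, skipping weekends) reaches Wednesday, 2026-11-04.
The last day of the response period: 5 calendar days after 2026-11-04 is 2026-11-09.
The date termination becomes effective: 2026-11-09 + 14 days = 2026-11-23.

2026-11-23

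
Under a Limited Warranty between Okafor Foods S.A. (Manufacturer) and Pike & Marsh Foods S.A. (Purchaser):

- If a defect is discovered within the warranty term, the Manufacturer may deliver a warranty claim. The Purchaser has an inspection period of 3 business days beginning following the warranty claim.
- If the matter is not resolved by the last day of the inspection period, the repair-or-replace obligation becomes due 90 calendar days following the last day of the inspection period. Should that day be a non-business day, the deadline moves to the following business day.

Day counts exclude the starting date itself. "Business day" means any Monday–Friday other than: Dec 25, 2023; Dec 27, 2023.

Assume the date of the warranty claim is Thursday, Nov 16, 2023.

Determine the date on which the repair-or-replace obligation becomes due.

The last day of the inspection period: counting 3 business days from Thursday, Nov 16, 2023 (Nov 17, Nov 20, Nov 21, skipping weekends) reaches Tuesday, Nov 21, 2023.
The date on which the repair-or-replace obligation becomes due: 90 calendar days after Nov 21, 2023 is Feb 19, 2024. Feb 19, 2024 is a Monday and is not a listed holiday, so no roll-forward applies.

Feb 19, 2024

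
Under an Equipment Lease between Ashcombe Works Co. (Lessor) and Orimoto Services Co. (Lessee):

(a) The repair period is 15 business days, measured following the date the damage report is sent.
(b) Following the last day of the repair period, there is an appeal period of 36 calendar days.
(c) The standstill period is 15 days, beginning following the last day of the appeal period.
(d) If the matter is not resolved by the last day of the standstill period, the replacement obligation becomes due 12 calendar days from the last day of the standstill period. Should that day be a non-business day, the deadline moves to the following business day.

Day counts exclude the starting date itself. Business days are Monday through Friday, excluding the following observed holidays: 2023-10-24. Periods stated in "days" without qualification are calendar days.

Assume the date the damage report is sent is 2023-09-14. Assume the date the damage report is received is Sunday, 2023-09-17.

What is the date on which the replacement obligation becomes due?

The last day of the repair period: counting 15 business days from Thursday, 2023-09-14 (Sep 15, Sep 18, Sep 19, Sep 20, …, Oct 3, Oct 4, Oct 5, skipping weekends) reaches Thursday, 2023-10-05.
Adding 36 calendar days to 2023-10-05 gives 2023-11-10, which is the last day of the appeal period.
The last day of the standstill period: 15 calendar days after 2023-11-10 is 2023-11-25.
The date on which the replacement obligation becomes due: 12 calendar days after 2023-11-25 is 2023-12-07. 2023-12-07 is a Thursday and is not a listed holiday, so no roll-forward applies.

2023-12-07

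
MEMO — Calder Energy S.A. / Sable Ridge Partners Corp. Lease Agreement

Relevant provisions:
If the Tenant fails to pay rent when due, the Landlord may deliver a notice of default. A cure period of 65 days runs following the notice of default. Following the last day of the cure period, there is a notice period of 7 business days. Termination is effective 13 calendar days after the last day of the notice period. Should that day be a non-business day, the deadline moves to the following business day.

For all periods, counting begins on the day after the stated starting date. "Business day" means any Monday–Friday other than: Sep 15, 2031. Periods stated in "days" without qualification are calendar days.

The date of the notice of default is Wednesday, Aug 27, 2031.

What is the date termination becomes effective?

Nov 24, 2031

The last day of the cure period: Aug 27, 2031 + 65 days = Oct 31, 2031.
The last day of the notice period: 7 business days after Friday, Oct 31, 2031, skipping weekends — Nov 3, Nov 4, Nov 5, Nov 6, Nov 7, Nov 10, Nov 11 — lands on Tuesday, Nov 11, 2031.
Adding 13 calendar days to Nov 11, 2031 gives Nov 24, 2031, which is the date termination becomes effective. Nov 24, 2031 is a Monday and is not a listed holiday, so no roll-forward applies.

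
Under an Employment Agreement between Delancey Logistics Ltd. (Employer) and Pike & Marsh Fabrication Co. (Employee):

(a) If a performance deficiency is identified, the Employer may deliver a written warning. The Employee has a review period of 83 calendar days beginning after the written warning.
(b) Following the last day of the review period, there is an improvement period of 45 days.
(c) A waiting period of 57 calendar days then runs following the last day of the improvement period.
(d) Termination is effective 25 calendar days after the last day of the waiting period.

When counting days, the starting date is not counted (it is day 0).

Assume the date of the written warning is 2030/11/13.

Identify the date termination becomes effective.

The last day of the review period: 2030/11/13 + 83 days = 2031/02/04.
The last day of the improvement period: 2031/02/04 + 45 days = 2031/03/21.
Adding 57 calendar days to 2031/03/21 gives 2031/05/17, which is the last day of the waiting period.
The date termination becomes effective: 2031/05/17 + 25 days = 2031/06/11.

2031/06/11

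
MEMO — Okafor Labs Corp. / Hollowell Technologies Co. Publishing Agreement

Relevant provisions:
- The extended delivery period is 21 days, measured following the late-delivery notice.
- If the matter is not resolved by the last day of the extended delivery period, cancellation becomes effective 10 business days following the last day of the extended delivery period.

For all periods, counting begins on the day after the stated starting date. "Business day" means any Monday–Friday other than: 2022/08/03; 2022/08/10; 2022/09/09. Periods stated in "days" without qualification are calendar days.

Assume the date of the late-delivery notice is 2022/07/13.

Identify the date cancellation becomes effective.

2022/08/18

The last day of the extended delivery period: 2022/07/13 + 21 days = 2022/08/03.
The date cancellation becomes effective: 10 business days after Wednesday, 2022/08/03, skipping weekends and the listed holiday on Aug 10 — Aug 4, Aug 5, Aug 8, Aug 9, Aug 11, Aug 12, Aug 15, Aug 16, Aug 17, Aug 18 — lands on Thursday, 2022/08/18.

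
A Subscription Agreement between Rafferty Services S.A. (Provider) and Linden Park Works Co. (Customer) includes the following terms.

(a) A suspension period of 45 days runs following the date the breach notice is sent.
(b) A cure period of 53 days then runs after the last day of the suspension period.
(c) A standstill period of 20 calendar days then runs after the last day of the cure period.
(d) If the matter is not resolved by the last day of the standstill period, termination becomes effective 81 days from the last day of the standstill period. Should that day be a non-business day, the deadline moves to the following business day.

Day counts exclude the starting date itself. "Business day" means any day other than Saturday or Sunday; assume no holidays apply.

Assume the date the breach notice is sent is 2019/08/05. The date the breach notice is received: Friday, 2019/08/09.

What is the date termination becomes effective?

2020/02/20

Adding 45 calendar days to 2019/08/05 gives 2019/09/19, which is the last day of the suspension period.
Adding 53 calendar days to 2019/09/19 gives 2019/11/11, which is the last day of the cure period.
Adding 20 calendar days to 2019/11/11 gives 2019/12/01, which is the last day of the standstill period.
Adding 81 calendar days to 2019/12/01 gives 2020/02/20, which is the date termination becomes effective. 2020/02/20 is a Thursday, so no roll-forward applies.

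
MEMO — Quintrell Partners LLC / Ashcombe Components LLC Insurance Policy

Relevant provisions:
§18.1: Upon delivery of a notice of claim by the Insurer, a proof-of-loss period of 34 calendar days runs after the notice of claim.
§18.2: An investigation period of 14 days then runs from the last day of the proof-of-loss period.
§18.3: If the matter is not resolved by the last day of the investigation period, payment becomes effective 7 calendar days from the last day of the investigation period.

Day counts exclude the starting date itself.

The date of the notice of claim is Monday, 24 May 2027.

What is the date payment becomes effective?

The last day of the proof-of-loss period: 34 calendar days after 24 May 2027 is 27 June 2027.
The last day of the investigation period: 27 June 2027 + 14 days = 11 July 2027.
Adding 7 calendar days to 11 July 2027 gives 18 July 2027, which is the date payment becomes effective.

18 July 2027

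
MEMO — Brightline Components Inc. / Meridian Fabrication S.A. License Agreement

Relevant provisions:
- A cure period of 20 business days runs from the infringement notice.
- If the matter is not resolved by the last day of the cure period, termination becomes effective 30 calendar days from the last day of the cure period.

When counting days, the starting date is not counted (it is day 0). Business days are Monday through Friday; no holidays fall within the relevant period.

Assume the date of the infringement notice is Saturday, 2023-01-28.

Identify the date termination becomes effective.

2023-03-26

The last day of the cure period: 20 business days after Saturday, 2023-01-28, skipping weekends — Jan 30, Jan 31, Feb 1, Feb 2, …, Feb 22, Feb 23, Feb 24 — lands on Friday, 2023-02-24.
The date termination becomes effective: 2023-02-24 + 30 days = 2023-03-26.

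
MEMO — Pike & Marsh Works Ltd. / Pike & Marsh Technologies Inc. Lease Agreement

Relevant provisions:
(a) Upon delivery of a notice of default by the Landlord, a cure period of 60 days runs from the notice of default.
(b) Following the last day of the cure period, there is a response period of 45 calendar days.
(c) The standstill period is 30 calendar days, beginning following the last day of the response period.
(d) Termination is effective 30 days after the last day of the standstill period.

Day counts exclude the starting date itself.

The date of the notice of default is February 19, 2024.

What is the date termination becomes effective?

August 2, 2024

The last day of the cure period: February 19, 2024 + 60 days = April 19, 2024.
The last day of the response period: April 19, 2024 + 45 days = June 3, 2024.
Adding 30 calendar days to June 3, 2024 gives July 3, 2024, which is the last day of the standstill period.
Adding 30 calendar days to July 3, 2024 gives August 2, 2024, which is the date termination becomes effective.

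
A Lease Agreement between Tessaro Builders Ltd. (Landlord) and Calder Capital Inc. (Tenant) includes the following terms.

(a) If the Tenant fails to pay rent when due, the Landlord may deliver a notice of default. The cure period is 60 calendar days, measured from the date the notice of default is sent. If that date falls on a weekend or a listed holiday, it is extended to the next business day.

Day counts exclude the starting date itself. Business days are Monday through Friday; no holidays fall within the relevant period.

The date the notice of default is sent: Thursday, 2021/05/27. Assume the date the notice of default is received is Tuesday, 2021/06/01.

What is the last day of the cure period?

2021/07/26

The last day of the cure period: 2021/05/27 + 60 days = 2021/07/26. 2021/07/26 is a Monday, so no roll-forward applies.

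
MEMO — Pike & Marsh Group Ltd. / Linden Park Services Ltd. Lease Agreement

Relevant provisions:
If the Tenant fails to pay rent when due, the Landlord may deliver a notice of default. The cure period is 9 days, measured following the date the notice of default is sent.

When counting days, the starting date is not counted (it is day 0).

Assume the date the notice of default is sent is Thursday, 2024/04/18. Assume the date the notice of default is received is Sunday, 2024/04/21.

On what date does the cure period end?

2024/04/27

The last day of the cure period: 9 calendar days after 2024/04/18 is 2024/04/27.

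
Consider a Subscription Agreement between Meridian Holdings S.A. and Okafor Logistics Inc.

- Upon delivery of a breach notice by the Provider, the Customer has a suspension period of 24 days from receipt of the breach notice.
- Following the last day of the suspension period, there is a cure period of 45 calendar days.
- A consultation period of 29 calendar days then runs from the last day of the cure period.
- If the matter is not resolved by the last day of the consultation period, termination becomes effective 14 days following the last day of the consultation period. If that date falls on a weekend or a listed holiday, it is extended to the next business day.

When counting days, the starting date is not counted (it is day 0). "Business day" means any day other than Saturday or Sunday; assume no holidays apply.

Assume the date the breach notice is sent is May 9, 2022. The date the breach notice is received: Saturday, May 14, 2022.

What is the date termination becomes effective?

Sep 5, 2022

Adding 24 calendar days to May 14, 2022 gives Jun 7, 2022, which is the last day of the suspension period.
The last day of the cure period: 45 calendar days after Jun 7, 2022 is Jul 22, 2022.
The last day of the consultation period: 29 calendar days after Jul 22, 2022 is Aug 20, 2022.
The date termination becomes effective: Aug 20, 2022 + 14 days = Sep 3, 2022. That falls on a Saturday, so it rolls to the next business day, Monday, Sep 5, 2022.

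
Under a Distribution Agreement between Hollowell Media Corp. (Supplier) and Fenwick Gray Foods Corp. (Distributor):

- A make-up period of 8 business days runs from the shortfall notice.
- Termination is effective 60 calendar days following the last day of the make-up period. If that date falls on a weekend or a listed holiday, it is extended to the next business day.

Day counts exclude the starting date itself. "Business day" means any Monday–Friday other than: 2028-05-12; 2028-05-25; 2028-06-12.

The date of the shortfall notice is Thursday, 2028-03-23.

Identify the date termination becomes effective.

From Thursday, 2028-03-23, 8 business days (Mar 24, Mar 27, Mar 28, Mar 29, Mar 30, Mar 31, Apr 3, Apr 4, skipping weekends) brings us to Tuesday, 2028-04-04, which is the last day of the make-up period.
The date termination becomes effective: 2028-04-04 + 60 days = 2028-06-03. That falls on a Saturday, so it rolls to the next business day, Monday, 2028-06-05.

2028-06-05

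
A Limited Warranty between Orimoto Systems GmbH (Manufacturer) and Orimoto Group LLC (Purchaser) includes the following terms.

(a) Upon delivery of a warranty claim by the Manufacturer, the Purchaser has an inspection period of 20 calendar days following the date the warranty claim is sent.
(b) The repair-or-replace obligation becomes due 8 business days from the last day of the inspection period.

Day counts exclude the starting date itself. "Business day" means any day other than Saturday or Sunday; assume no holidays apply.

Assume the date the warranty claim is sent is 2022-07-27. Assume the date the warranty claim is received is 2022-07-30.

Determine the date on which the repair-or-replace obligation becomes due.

2022-08-26

The last day of the inspection period: 20 calendar days after 2022-07-27 is 2022-08-16.
The date on which the repair-or-replace obligation becomes due: 8 business days after Tuesday, 2022-08-16, skipping weekends — Aug 17, Aug 18, Aug 19, Aug 22, Aug 23, Aug 24, Aug 25, Aug 26 — lands on Friday, 2022-08-26.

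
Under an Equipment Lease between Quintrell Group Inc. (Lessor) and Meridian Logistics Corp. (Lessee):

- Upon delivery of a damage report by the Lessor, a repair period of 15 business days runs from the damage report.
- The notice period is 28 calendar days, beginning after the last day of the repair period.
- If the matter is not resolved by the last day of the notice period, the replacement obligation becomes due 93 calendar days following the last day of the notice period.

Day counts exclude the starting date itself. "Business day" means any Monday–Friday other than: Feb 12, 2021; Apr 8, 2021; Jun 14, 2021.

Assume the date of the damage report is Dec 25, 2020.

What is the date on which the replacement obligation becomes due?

The last day of the repair period: 15 business days after Friday, Dec 25, 2020, skipping weekends — Dec 28, Dec 29, Dec 30, Dec 31, …, Jan 13, Jan 14, Jan 15 — lands on Friday, Jan 15, 2021.
The last day of the notice period: 28 calendar days after Jan 15, 2021 is Feb 12, 2021.
The date on which the replacement obligation becomes due: 93 calendar days after Feb 12, 2021 is May 16, 2021.

May 16, 2021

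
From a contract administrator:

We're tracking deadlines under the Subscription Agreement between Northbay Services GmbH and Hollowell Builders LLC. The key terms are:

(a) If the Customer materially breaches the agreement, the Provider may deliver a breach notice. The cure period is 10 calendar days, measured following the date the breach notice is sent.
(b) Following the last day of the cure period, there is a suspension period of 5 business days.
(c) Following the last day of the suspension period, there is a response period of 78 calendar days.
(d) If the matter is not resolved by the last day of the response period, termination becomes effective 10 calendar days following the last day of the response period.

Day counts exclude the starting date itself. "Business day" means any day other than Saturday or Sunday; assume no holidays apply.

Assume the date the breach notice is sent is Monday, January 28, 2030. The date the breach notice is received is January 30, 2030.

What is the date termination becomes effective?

May 13, 2030

The last day of the cure period: January 28, 2030 + 10 days = February 7, 2030.
The last day of the suspension period: 5 business days after Thursday, February 7, 2030, skipping weekends — Feb 8, Feb 11, Feb 12, Feb 13, Feb 14 — lands on Thursday, February 14, 2030.
Adding 78 calendar days to February 14, 2030 gives May 3, 2030, which is the last day of the response period.
The date termination becomes effective: 10 calendar days after May 3, 2030 is May 13, 2030.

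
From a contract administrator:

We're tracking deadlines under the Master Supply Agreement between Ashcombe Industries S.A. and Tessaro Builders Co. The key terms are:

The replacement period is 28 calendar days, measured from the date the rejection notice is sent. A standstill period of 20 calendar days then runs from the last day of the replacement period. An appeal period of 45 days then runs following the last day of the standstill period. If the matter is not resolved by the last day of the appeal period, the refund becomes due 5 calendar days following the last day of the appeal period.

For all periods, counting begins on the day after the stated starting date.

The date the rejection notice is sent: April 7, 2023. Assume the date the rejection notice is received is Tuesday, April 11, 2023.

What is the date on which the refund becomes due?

The last day of the replacement period: April 7, 2023 + 28 days = May 5, 2023.
The last day of the standstill period: May 5, 2023 + 20 days = May 25, 2023.
Adding 45 calendar days to May 25, 2023 gives July 9, 2023, which is the last day of the appeal period.
The date on which the refund becomes due: 5 calendar days after July 9, 2023 is July 14, 2023.

July 14, 2023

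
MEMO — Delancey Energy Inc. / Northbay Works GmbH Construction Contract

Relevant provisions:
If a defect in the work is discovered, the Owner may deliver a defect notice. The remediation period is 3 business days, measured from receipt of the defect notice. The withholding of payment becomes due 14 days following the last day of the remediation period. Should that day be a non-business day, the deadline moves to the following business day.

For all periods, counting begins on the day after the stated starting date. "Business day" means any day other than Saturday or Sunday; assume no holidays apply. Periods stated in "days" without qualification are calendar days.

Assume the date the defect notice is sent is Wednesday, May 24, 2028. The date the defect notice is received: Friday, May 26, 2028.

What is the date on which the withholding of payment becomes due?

Jun 14, 2028

The last day of the remediation period: counting 3 business days from Friday, May 26, 2028 (May 29, May 30, May 31, skipping weekends) reaches Wednesday, May 31, 2028.
Adding 14 calendar days to May 31, 2028 gives Jun 14, 2028, which is the date on which the withholding of payment becomes due. Jun 14, 2028 is a Wednesday, so no roll-forward applies.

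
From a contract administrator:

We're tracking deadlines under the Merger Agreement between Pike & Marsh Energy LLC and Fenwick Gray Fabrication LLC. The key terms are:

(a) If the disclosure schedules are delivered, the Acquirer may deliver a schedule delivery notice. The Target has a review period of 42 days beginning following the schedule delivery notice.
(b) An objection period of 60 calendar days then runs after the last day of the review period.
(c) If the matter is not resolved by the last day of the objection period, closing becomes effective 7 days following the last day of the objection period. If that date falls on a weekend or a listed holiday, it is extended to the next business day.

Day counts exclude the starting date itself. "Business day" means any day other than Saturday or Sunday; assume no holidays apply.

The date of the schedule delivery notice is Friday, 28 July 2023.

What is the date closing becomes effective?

14 November 2023

Adding 42 calendar days to 28 July 2023 gives 8 September 2023, which is the last day of the review period.
The last day of the objection period: 60 calendar days after 8 September 2023 is 7 November 2023.
The date closing becomes effective: 7 November 2023 + 7 days = 14 November 2023. 14 November 2023 is a Tuesday, so no roll-forward applies.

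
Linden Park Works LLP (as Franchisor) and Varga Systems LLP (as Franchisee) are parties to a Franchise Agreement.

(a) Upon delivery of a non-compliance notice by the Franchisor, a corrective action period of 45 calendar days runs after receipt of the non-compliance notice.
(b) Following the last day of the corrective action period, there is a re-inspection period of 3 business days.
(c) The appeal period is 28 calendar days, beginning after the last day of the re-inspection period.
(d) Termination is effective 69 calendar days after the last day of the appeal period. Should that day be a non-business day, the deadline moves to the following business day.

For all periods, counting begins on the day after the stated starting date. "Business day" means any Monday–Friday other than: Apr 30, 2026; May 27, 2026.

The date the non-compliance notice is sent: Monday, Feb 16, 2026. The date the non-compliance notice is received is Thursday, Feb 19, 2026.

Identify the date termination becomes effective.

Adding 45 calendar days to Feb 19, 2026 gives Apr 5, 2026, which is the last day of the corrective action period.
The last day of the re-inspection period: counting 3 business days from Sunday, Apr 5, 2026 (Apr 6, Apr 7, Apr 8, skipping weekends) reaches Wednesday, Apr 8, 2026.
The last day of the appeal period: Apr 8, 2026 + 28 days = May 6, 2026.
Adding 69 calendar days to May 6, 2026 gives Jul 14, 2026, which is the date termination becomes effective. Jul 14, 2026 is a Tuesday and is not a listed holiday, so no roll-forward applies.

Jul 14, 2026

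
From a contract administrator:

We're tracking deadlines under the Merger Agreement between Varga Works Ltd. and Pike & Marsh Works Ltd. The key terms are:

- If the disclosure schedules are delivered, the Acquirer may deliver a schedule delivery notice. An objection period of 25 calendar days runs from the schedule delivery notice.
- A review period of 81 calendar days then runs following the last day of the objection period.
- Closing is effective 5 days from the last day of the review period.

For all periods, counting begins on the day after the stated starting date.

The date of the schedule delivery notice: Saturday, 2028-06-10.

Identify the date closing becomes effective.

The last day of the objection period: 25 calendar days after 2028-06-10 is 2028-07-05.
Adding 81 calendar days to 2028-07-05 gives 2028-09-24, which is the last day of the review period.
The date closing becomes effective: 2028-09-24 + 5 days = 2028-09-29.

2028-09-29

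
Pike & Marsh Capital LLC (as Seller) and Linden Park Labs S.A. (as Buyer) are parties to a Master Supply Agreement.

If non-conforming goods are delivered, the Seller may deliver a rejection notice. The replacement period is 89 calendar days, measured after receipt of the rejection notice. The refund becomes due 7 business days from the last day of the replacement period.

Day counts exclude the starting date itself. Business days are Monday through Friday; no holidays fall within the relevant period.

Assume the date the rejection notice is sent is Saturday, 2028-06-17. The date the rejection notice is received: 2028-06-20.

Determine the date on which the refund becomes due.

2028-09-26

The last day of the replacement period: 89 calendar days after 2028-06-20 is 2028-09-17.
The date on which the refund becomes due: counting 7 business days from Sunday, 2028-09-17 (Sep 18, Sep 19, Sep 20, Sep 21, Sep 22, Sep 25, Sep 26, skipping weekends) reaches Tuesday, 2028-09-26.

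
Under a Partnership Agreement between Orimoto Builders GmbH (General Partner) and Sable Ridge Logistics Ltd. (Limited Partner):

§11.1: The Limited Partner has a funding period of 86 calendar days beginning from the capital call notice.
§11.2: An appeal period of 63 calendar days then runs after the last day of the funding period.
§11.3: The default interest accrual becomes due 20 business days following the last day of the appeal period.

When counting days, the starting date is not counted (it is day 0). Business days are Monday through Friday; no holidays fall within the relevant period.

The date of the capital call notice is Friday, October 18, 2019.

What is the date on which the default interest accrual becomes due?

The last day of the funding period: October 18, 2019 + 86 days = January 12, 2020.
The last day of the appeal period: 63 calendar days after January 12, 2020 is March 15, 2020.
The date on which the default interest accrual becomes due: 20 business days after Sunday, March 15, 2020, skipping weekends — Mar 16, Mar 17, Mar 18, Mar 19, …, Apr 8, Apr 9, Apr 10 — lands on Friday, April 10, 2020.

April 10, 2020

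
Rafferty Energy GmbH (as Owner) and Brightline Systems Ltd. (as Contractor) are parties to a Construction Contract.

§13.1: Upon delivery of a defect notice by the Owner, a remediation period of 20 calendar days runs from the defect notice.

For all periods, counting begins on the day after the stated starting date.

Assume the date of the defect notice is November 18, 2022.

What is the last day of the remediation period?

Adding 20 calendar days to November 18, 2022 gives December 8, 2022, which is the last day of the remediation period.

December 8, 2022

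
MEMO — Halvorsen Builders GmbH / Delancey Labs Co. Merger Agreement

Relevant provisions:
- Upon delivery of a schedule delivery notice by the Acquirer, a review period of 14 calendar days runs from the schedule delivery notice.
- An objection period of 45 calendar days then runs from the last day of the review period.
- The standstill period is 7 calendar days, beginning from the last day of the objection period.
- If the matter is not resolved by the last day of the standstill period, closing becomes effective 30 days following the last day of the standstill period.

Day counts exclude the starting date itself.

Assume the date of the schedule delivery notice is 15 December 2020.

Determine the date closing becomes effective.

21 March 2021

Adding 14 calendar days to 15 December 2020 gives 29 December 2020, which is the last day of the review period.
The last day of the objection period: 29 December 2020 + 45 days = 12 February 2021.
The last day of the standstill period: 7 calendar days after 12 February 2021 is 19 February 2021.
Adding 30 calendar days to 19 February 2021 gives 21 March 2021, which is the date closing becomes effective.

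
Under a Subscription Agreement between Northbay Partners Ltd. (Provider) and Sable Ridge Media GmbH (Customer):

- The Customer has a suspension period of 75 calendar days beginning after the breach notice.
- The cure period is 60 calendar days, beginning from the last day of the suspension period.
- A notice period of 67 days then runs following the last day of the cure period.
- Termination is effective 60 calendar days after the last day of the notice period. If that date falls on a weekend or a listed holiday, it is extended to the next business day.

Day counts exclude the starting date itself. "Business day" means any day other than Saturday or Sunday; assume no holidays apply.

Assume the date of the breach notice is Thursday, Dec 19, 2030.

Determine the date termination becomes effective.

Sep 8, 2031

Adding 75 calendar days to Dec 19, 2030 gives Mar 4, 2031, which is the last day of the suspension period.
The last day of the cure period: 60 calendar days after Mar 4, 2031 is May 3, 2031.
The last day of the notice period: 67 calendar days after May 3, 2031 is Jul 9, 2031.
The date termination becomes effective: Jul 9, 2031 + 60 days = Sep 7, 2031. That falls on a Sunday, so it rolls to the next business day, Monday, Sep 8, 2031.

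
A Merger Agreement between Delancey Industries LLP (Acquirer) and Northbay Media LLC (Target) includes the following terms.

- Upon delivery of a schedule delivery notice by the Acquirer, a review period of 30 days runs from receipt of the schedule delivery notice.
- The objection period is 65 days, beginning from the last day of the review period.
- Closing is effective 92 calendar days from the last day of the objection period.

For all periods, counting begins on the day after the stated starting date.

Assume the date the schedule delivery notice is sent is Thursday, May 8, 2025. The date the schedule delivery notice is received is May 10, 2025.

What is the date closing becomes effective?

The last day of the review period: May 10, 2025 + 30 days = June 9, 2025.
The last day of the objection period: June 9, 2025 + 65 days = August 13, 2025.
Adding 92 calendar days to August 13, 2025 gives November 13, 2025, which is the date closing becomes effective.

November 13, 2025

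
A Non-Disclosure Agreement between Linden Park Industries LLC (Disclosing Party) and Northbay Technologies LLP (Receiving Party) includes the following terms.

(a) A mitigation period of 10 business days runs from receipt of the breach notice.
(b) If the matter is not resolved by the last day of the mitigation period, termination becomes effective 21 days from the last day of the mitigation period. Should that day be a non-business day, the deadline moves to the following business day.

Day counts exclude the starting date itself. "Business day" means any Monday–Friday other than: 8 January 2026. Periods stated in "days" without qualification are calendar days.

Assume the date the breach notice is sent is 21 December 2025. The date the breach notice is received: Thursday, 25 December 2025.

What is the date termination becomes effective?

The last day of the mitigation period: counting 10 business days from Thursday, 25 December 2025 (Dec 26, Dec 29, Dec 30, Dec 31, Jan 1, Jan 2, Jan 5, Jan 6, Jan 7, Jan 9, skipping weekends and the listed holiday on Jan 8) reaches Friday, 9 January 2026.
The date termination becomes effective: 9 January 2026 + 21 days = 30 January 2026. 30 January 2026 is a Friday and is not a listed holiday, so no roll-forward applies.

30 January 2026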